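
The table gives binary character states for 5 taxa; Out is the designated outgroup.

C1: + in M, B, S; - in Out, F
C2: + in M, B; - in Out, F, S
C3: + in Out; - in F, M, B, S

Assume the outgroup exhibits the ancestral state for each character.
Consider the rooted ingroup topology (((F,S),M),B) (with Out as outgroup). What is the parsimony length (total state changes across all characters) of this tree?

Map each character onto (((F,S),M),B) (rooted by Out) and count the minimum state changes it requires (Fitch parsimony):
C1: 2; C2: 2; C3: 1.
Total tree length = 5.

5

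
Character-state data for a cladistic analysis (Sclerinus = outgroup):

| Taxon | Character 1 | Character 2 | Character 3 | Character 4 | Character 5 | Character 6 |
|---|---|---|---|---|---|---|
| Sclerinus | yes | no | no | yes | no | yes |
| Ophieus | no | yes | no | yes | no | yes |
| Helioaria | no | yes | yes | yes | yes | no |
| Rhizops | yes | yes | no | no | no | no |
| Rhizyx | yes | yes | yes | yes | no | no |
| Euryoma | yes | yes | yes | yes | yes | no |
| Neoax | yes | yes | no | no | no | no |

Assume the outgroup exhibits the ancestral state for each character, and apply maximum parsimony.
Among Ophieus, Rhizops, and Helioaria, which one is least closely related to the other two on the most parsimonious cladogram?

Ophieus

Character polarity is set by the outgroup: the derived state is whichever differs from the outgroup's state, so for Character 1, Character 4, Character 6 the derived state is 'no', and for the remaining characters it is 'yes'.
Character 1 groups Helioaria and Ophieus, which is incompatible with the clades supported by the remaining characters; treating it as convergent (homoplasy) costs fewer steps than any alternative tree.
Character 2 (derived state 'yes') is shared by all ingroup taxa — unites the whole ingroup.
Character 3 (derived state 'yes') is shared by Euryoma, Helioaria, and Rhizyx — a synapomorphy uniting that clade.
Only Neoax and Rhizops show the derived state 'no' for Character 4, supporting them as a clade.
Only Euryoma and Helioaria show the derived state 'yes' for Character 5, supporting them as a clade.
Only Euryoma, Helioaria, Neoax, Rhizops, and Rhizyx show the derived state 'no' for Character 6, supporting them as a clade.
Most parsimonious ingroup topology: (Ophieus,(((Helioaria,Euryoma),Rhizyx),(Rhizops,Neoax))).
Helioaria and Rhizops share a more recent common ancestor with each other than either does with Ophieus, so Ophieus is the least closely related of the three.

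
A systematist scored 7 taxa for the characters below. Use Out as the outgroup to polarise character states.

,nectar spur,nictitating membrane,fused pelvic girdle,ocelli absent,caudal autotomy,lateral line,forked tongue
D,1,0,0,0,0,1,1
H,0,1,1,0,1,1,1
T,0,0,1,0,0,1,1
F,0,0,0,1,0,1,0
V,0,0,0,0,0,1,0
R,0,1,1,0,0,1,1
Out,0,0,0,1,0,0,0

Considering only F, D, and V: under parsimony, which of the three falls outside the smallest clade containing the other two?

Character polarity is set by the outgroup: the derived state is whichever differs from the outgroup's state, so for ocelli absent the derived state is '0', and for the remaining characters it is '1'.
nectar spur (derived state '1') is unique to D (autapomorphy; uninformative for grouping).
nictitating membrane (derived state '1') is shared by H and R — a synapomorphy uniting that clade.
Only H, R, and T show the derived state '1' for fused pelvic girdle, supporting them as a clade.
ocelli absent: derived state '0' in D, H, R, T, and V only — synapomorphy for {D, H, R, T, V}.
caudal autotomy: derived state '1' in H only — an autapomorphy, so it tells us nothing about relationships among taxa.
All ingroup taxa share the derived state '1' for lateral line; it defines the ingroup but does not resolve relationships within it.
forked tongue: derived state '1' in D, H, R, and T only — synapomorphy for {D, H, R, T}.
Most parsimonious ingroup topology: ((((T,(R,H)),D),V),F).
D and V share a more recent common ancestor with each other than either does with F, so F is the least closely related of the three.

F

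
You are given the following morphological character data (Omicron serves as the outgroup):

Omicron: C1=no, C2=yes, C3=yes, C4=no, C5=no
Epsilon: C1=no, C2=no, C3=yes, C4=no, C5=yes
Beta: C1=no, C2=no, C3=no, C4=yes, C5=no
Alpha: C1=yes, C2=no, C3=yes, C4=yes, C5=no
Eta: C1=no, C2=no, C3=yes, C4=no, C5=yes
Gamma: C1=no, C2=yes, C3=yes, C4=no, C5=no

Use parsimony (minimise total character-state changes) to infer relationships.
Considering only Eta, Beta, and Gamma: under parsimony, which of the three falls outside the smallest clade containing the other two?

Character polarity is set by the outgroup: the derived state is whichever differs from the outgroup's state, so for C2, C3 the derived state is 'no', and for the remaining characters it is 'yes'.
C1: derived state 'yes' in Alpha only — an autapomorphy, so it tells us nothing about relationships among taxa.
Only Alpha, Beta, Epsilon, and Eta show the derived state 'no' for C2, supporting them as a clade.
C3 (derived state 'no') is unique to Beta (autapomorphy; uninformative for grouping).
C4 (derived state 'yes') is shared by Alpha and Beta — a synapomorphy uniting that clade.
C5 (derived state 'yes') is shared by Epsilon and Eta — a synapomorphy uniting that clade.
Most parsimonious ingroup topology: (((Epsilon,Eta),(Beta,Alpha)),Gamma).
Beta and Eta share a more recent common ancestor with each other than either does with Gamma, so Gamma is the least closely related of the three.

Gamma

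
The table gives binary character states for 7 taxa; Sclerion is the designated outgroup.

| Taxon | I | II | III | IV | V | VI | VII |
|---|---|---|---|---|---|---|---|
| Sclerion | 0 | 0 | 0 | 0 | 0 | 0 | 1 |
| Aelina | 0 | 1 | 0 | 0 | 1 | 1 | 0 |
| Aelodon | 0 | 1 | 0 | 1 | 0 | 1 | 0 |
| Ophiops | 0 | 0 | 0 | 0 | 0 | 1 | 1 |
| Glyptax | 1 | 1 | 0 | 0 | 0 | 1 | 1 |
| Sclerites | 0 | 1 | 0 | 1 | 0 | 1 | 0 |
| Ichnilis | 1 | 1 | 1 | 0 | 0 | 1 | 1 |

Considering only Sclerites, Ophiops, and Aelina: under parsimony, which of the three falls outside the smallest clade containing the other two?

Ophiops

Character polarity is set by the outgroup: the derived state is whichever differs from the outgroup's state, so for VII the derived state is '0', and for the remaining characters it is '1'.
Only Glyptax and Ichnilis show the derived state '1' for I, supporting them as a clade.
Only Aelina, Aelodon, Glyptax, Ichnilis, and Sclerites show the derived state '1' for II, supporting them as a clade.
III (derived state '1') is unique to Ichnilis (autapomorphy; uninformative for grouping).
Only Aelodon and Sclerites show the derived state '1' for IV, supporting them as a clade.
V (derived state '1') is unique to Aelina (autapomorphy; uninformative for grouping).
All ingroup taxa share the derived state '1' for VI; it defines the ingroup but does not resolve relationships within it.
Only Aelina, Aelodon, and Sclerites show the derived state '0' for VII, supporting them as a clade.
Most parsimonious ingroup topology: (((Aelina,(Aelodon,Sclerites)),(Glyptax,Ichnilis)),Ophiops).
Sclerites and Aelina share a more recent common ancestor with each other than either does with Ophiops, so Ophiops is the least closely related of the three.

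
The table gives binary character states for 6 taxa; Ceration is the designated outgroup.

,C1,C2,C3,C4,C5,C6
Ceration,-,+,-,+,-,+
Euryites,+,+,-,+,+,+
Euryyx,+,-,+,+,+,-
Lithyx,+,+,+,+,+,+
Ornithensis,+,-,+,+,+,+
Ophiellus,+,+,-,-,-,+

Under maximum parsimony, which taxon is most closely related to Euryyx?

Character polarity is set by the outgroup: the derived state is whichever differs from the outgroup's state, so for C2, C4, C6 the derived state is '-', and for the remaining characters it is '+'.
All ingroup taxa share the derived state '+' for C1; it defines the ingroup but does not resolve relationships within it.
Only Euryyx and Ornithensis show the derived state '-' for C2, supporting them as a clade.
Only Euryyx, Lithyx, and Ornithensis show the derived state '+' for C3, supporting them as a clade.
C4: derived state '-' in Ophiellus only — an autapomorphy, so it tells us nothing about relationships among taxa.
C5 (derived state '+') is shared by Euryites, Euryyx, Lithyx, and Ornithensis — a synapomorphy uniting that clade.
C6: derived state '-' in Euryyx only — an autapomorphy, so it tells us nothing about relationships among taxa.
Most parsimonious ingroup topology: ((Euryites,((Euryyx,Ornithensis),Lithyx)),Ophiellus).
Euryyx and Ornithensis form a cherry on this tree, so they are sister taxa.

Ornithensis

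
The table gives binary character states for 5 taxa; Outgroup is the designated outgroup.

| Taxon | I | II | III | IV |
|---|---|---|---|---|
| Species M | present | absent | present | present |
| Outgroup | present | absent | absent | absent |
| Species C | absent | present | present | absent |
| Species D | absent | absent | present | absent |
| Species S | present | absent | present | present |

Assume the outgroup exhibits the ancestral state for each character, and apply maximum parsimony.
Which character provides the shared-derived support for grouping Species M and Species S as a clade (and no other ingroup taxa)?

IV

Character polarity is set by the outgroup: the derived state is whichever differs from the outgroup's state, so for I the derived state is 'absent', and for the remaining characters it is 'present'.
I (derived state 'absent') is shared by Species C and Species D — a synapomorphy uniting that clade.
II (derived state 'present') is unique to Species C (autapomorphy; uninformative for grouping).
All ingroup taxa share the derived state 'present' for III; it defines the ingroup but does not resolve relationships within it.
IV: derived state 'present' in Species M and Species S only — synapomorphy for {Species M, Species S}.
Most parsimonious ingroup topology: ((Species M,Species S),(Species C,Species D)).
The clade {Species M, Species S} is supported by IV: its derived state 'present' occurs in exactly those taxa and in no other taxon (including the outgroup).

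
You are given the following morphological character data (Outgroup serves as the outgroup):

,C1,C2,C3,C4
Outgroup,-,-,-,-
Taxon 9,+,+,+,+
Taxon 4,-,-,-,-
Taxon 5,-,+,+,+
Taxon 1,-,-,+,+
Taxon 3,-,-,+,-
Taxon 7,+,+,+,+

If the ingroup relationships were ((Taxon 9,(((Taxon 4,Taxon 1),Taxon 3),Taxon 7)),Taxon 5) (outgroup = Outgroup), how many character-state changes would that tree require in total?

Map each character onto ((Taxon 9,(((Taxon 4,Taxon 1),Taxon 3),Taxon 7)),Taxon 5) (rooted by Outgroup) and count the minimum state changes it requires (Fitch parsimony):
C1: 2; C2: 2; C3: 2; C4: 3.
Total tree length = 9.

9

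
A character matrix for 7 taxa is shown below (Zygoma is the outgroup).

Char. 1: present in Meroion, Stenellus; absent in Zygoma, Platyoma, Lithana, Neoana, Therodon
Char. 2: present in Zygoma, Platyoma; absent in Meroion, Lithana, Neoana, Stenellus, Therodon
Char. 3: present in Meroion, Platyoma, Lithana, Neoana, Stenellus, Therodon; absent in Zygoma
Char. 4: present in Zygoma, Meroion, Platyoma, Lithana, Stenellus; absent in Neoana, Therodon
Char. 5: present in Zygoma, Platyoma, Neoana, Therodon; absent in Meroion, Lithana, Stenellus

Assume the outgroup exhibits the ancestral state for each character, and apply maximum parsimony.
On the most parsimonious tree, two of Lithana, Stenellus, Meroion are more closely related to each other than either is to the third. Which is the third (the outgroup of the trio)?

Lithana

Character polarity is set by the outgroup: the derived state is whichever differs from the outgroup's state, so for Char. 2, Char. 4, Char. 5 the derived state is 'absent', and for the remaining characters it is 'present'.
Char. 1: derived state 'present' in Meroion and Stenellus only — synapomorphy for {Meroion, Stenellus}.
Char. 2 (derived state 'absent') is shared by Lithana, Meroion, Neoana, Stenellus, and Therodon — a synapomorphy uniting that clade.
All ingroup taxa share the derived state 'present' for Char. 3; it defines the ingroup but does not resolve relationships within it.
Only Neoana and Therodon show the derived state 'absent' for Char. 4, supporting them as a clade.
Char. 5: derived state 'absent' in Lithana, Meroion, and Stenellus only — synapomorphy for {Lithana, Meroion, Stenellus}.
Most parsimonious ingroup topology: ((((Meroion,Stenellus),Lithana),(Neoana,Therodon)),Platyoma).
Meroion and Stenellus share a more recent common ancestor with each other than either does with Lithana, so Lithana is the least closely related of the three.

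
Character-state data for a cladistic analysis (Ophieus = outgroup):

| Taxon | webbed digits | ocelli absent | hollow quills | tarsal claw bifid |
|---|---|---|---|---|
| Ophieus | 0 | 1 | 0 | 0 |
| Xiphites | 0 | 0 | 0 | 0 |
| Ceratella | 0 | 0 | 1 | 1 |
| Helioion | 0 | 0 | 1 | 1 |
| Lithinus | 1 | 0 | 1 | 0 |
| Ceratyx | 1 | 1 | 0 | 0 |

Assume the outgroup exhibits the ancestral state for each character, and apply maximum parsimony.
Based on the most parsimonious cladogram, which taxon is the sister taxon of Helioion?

Character polarity is set by the outgroup: the derived state is whichever differs from the outgroup's state, so for ocelli absent the derived state is '0', and for the remaining characters it is '1'.
webbed digits groups Ceratyx and Lithinus, which is incompatible with the clades supported by the remaining characters; treating it as convergent (homoplasy) costs fewer steps than any alternative tree.
ocelli absent: derived state '0' in Ceratella, Helioion, Lithinus, and Xiphites only — synapomorphy for {Ceratella, Helioion, Lithinus, Xiphites}.
hollow quills (derived state '1') is shared by Ceratella, Helioion, and Lithinus — a synapomorphy uniting that clade.
Only Ceratella and Helioion show the derived state '1' for tarsal claw bifid, supporting them as a clade.
Most parsimonious ingroup topology: ((Xiphites,((Ceratella,Helioion),Lithinus)),Ceratyx).
Helioion and Ceratella form a cherry on this tree, so they are sister taxa.

Ceratella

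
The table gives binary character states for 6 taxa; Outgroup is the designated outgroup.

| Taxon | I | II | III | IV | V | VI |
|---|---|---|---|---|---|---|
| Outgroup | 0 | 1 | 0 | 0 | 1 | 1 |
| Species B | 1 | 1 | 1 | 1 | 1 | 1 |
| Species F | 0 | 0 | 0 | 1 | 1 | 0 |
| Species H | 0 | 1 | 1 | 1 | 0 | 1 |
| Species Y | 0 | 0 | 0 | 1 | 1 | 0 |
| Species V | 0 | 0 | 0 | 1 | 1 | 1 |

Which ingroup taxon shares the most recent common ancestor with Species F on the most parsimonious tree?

Character polarity is set by the outgroup: the derived state is whichever differs from the outgroup's state, so for II, V, VI the derived state is '0', and for the remaining characters it is '1'.
I: derived state '1' in Species B only — an autapomorphy, so it tells us nothing about relationships among taxa.
II: derived state '0' in Species F, Species V, and Species Y only — synapomorphy for {Species F, Species V, Species Y}.
III (derived state '1') is shared by Species B and Species H — a synapomorphy uniting that clade.
IV (derived state '1') is shared by all ingroup taxa — unites the whole ingroup.
V: derived state '0' in Species H only — an autapomorphy, so it tells us nothing about relationships among taxa.
VI: derived state '0' in Species F and Species Y only — synapomorphy for {Species F, Species Y}.
Most parsimonious ingroup topology: ((Species B,Species H),((Species F,Species Y),Species V)).
Species F and Species Y form a cherry on this tree, so they are sister taxa.

Species Y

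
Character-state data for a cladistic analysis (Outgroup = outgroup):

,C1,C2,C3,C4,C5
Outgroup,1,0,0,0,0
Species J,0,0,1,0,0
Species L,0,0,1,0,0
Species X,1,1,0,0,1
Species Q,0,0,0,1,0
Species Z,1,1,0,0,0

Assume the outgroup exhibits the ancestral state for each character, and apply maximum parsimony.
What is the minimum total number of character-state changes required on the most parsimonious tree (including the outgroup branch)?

Character polarity is set by the outgroup: the derived state is whichever differs from the outgroup's state, so for C1 the derived state is '0', and for the remaining characters it is '1'.
Only Species J, Species L, and Species Q show the derived state '0' for C1, supporting them as a clade.
C2: derived state '1' in Species X and Species Z only — synapomorphy for {Species X, Species Z}.
C3: derived state '1' in Species J and Species L only — synapomorphy for {Species J, Species L}.
C4: derived state '1' in Species Q only — an autapomorphy, so it tells us nothing about relationships among taxa.
C5 (derived state '1') is unique to Species X (autapomorphy; uninformative for grouping).
Most parsimonious ingroup topology: (((Species J,Species L),Species Q),(Species X,Species Z)).
Changes per character on this tree: C1: 1; C2: 1; C3: 1; C4: 1; C5: 1.
Total = 5.

5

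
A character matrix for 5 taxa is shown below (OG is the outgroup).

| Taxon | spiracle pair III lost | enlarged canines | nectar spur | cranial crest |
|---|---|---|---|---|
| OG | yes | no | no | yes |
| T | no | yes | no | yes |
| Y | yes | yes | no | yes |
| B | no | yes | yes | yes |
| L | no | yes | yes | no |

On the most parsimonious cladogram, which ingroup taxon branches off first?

Character polarity is set by the outgroup: the derived state is whichever differs from the outgroup's state, so for spiracle pair III lost, cranial crest the derived state is 'no', and for the remaining characters it is 'yes'.
spiracle pair III lost (derived state 'no') is shared by B, L, and T — a synapomorphy uniting that clade.
All ingroup taxa share the derived state 'yes' for enlarged canines; it defines the ingroup but does not resolve relationships within it.
nectar spur: derived state 'yes' in B and L only — synapomorphy for {B, L}.
cranial crest (derived state 'no') is unique to L (autapomorphy; uninformative for grouping).
Most parsimonious ingroup topology: ((T,(B,L)),Y).
Y is sister to the clade containing all other ingroup taxa, so it is the earliest-diverging (most basal) ingroup lineage.

Y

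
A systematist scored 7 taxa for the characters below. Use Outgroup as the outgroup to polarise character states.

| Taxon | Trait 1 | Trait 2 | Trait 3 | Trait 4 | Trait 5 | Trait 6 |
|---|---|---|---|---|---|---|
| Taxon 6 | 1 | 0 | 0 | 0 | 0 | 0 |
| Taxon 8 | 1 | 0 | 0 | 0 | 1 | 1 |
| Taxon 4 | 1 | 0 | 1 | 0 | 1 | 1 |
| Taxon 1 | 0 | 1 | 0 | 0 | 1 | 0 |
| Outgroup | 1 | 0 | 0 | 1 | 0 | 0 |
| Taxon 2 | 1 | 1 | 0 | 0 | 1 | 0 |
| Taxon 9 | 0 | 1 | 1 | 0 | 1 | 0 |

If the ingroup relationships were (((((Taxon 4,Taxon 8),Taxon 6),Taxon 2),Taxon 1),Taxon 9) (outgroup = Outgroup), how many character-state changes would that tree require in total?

Map each character onto (((((Taxon 4,Taxon 8),Taxon 6),Taxon 2),Taxon 1),Taxon 9) (rooted by Outgroup) and count the minimum state changes it requires (Fitch parsimony):
Trait 1: 2; Trait 2: 2; Trait 3: 2; Trait 4: 1; Trait 5: 2; Trait 6: 1.
Total tree length = 10.

10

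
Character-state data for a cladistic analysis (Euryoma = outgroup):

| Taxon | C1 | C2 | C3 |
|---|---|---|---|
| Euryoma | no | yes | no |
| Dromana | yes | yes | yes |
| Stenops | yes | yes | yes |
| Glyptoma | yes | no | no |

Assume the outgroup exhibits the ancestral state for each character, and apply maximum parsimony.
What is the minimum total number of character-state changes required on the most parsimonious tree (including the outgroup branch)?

3

Character polarity is set by the outgroup: the derived state is whichever differs from the outgroup's state, so for C2 the derived state is 'no', and for the remaining characters it is 'yes'.
All ingroup taxa share the derived state 'yes' for C1; it defines the ingroup but does not resolve relationships within it.
C2: derived state 'no' in Glyptoma only — an autapomorphy, so it tells us nothing about relationships among taxa.
C3: derived state 'yes' in Dromana and Stenops only — synapomorphy for {Dromana, Stenops}.
Most parsimonious ingroup topology: ((Dromana,Stenops),Glyptoma).
Changes per character on this tree: C1: 1; C2: 1; C3: 1.
Total = 3.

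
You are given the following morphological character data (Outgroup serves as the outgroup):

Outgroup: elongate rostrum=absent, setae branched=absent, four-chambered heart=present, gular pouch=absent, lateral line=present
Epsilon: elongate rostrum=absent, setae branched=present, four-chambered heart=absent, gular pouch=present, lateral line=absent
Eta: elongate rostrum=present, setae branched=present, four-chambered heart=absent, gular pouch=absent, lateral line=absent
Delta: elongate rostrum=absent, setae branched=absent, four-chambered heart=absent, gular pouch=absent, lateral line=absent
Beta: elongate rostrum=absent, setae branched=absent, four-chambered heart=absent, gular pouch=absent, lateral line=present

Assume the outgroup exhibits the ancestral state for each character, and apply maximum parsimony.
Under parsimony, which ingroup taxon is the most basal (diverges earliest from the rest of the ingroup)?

Beta

Character polarity is set by the outgroup: the derived state is whichever differs from the outgroup's state, so for four-chambered heart, lateral line the derived state is 'absent', and for the remaining characters it is 'present'.
elongate rostrum (derived state 'present') is unique to Eta (autapomorphy; uninformative for grouping).
setae branched (derived state 'present') is shared by Epsilon and Eta — a synapomorphy uniting that clade.
All ingroup taxa share the derived state 'absent' for four-chambered heart; it defines the ingroup but does not resolve relationships within it.
gular pouch: derived state 'present' in Epsilon only — an autapomorphy, so it tells us nothing about relationships among taxa.
lateral line: derived state 'absent' in Delta, Epsilon, and Eta only — synapomorphy for {Delta, Epsilon, Eta}.
Most parsimonious ingroup topology: (((Epsilon,Eta),Delta),Beta).
Beta is sister to the clade containing all other ingroup taxa, so it is the earliest-diverging (most basal) ingroup lineage.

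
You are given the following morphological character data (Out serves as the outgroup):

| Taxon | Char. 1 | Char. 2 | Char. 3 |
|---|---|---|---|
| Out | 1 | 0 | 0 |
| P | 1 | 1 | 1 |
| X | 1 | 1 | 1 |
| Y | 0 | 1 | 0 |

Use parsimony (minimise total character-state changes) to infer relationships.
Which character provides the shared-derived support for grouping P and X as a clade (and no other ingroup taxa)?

Char. 3

Character polarity is set by the outgroup: the derived state is whichever differs from the outgroup's state, so for Char. 1 the derived state is '0', and for the remaining characters it is '1'.
Char. 1: derived state '0' in Y only — an autapomorphy, so it tells us nothing about relationships among taxa.
All ingroup taxa share the derived state '1' for Char. 2; it defines the ingroup but does not resolve relationships within it.
Char. 3 (derived state '1') is shared by P and X — a synapomorphy uniting that clade.
Most parsimonious ingroup topology: ((P,X),Y).
The clade {P, X} is supported by Char. 3: its derived state '1' occurs in exactly those taxa and in no other taxon (including the outgroup).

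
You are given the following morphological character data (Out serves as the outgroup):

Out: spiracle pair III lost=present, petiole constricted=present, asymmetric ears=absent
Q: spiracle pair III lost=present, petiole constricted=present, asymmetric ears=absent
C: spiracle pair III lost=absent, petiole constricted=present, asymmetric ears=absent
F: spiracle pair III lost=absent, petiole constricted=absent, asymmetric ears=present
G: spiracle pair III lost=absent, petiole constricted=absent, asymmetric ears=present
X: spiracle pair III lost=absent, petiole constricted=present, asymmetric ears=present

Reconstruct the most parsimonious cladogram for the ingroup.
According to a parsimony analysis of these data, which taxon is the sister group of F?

Character polarity is set by the outgroup: the derived state is whichever differs from the outgroup's state, so for spiracle pair III lost, petiole constricted the derived state is 'absent', and for the remaining characters it is 'present'.
Only C, F, G, and X show the derived state 'absent' for spiracle pair III lost, supporting them as a clade.
Only F and G show the derived state 'absent' for petiole constricted, supporting them as a clade.
asymmetric ears (derived state 'present') is shared by F, G, and X — a synapomorphy uniting that clade.
Most parsimonious ingroup topology: (Q,(C,((F,G),X))).
F and G form a cherry on this tree, so they are sister taxa.

G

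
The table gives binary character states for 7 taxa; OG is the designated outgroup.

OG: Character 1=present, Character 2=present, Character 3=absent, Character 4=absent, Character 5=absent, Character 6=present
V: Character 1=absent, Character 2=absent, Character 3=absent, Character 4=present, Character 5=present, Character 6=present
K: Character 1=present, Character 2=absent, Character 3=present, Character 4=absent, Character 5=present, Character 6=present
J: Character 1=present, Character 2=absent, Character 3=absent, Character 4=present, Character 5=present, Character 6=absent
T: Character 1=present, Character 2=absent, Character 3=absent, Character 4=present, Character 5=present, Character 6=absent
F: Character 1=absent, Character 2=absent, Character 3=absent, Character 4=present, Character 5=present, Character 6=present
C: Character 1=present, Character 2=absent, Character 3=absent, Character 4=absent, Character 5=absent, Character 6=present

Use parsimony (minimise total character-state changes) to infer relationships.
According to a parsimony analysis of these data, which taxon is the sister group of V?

F

Character polarity is set by the outgroup: the derived state is whichever differs from the outgroup's state, so for Character 1, Character 2, Character 6 the derived state is 'absent', and for the remaining characters it is 'present'.
Character 1 (derived state 'absent') is shared by F and V — a synapomorphy uniting that clade.
Character 2 (derived state 'absent') is shared by all ingroup taxa — unites the whole ingroup.
Character 3: derived state 'present' in K only — an autapomorphy, so it tells us nothing about relationships among taxa.
Character 4: derived state 'present' in F, J, T, and V only — synapomorphy for {F, J, T, V}.
Only F, J, K, T, and V show the derived state 'present' for Character 5, supporting them as a clade.
Character 6: derived state 'absent' in J and T only — synapomorphy for {J, T}.
Most parsimonious ingroup topology: ((((V,F),(J,T)),K),C).
V and F form a cherry on this tree, so they are sister taxa.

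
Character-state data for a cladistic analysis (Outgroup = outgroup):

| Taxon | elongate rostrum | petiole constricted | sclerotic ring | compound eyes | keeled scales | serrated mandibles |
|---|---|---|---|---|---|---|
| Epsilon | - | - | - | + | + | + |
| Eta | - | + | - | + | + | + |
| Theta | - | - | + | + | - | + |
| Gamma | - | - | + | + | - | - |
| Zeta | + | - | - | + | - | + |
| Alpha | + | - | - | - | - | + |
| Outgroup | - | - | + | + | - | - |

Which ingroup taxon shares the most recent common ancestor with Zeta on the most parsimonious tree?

Alpha

Character polarity is set by the outgroup: the derived state is whichever differs from the outgroup's state, so for sclerotic ring, compound eyes the derived state is '-', and for the remaining characters it is '+'.
Only Alpha and Zeta show the derived state '+' for elongate rostrum, supporting them as a clade.
petiole constricted (derived state '+') is unique to Eta (autapomorphy; uninformative for grouping).
sclerotic ring: derived state '-' in Alpha, Epsilon, Eta, and Zeta only — synapomorphy for {Alpha, Epsilon, Eta, Zeta}.
compound eyes (derived state '-') is unique to Alpha (autapomorphy; uninformative for grouping).
Only Epsilon and Eta show the derived state '+' for keeled scales, supporting them as a clade.
serrated mandibles: derived state '+' in Alpha, Epsilon, Eta, Theta, and Zeta only — synapomorphy for {Alpha, Epsilon, Eta, Theta, Zeta}.
Most parsimonious ingroup topology: ((((Alpha,Zeta),(Eta,Epsilon)),Theta),Gamma).
Zeta and Alpha form a cherry on this tree, so they are sister taxa.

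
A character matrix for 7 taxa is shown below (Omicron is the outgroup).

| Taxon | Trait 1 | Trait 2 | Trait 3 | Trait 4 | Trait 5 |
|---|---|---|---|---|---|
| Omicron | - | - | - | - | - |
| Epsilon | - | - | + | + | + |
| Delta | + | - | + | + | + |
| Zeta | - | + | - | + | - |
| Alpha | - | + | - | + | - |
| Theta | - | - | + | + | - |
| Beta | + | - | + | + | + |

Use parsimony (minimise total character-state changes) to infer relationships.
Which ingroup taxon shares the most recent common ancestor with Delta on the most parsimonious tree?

Beta

The outgroup has state '-' for every character, so '+' is the derived state throughout.
Trait 1 (derived state '+') is shared by Beta and Delta — a synapomorphy uniting that clade.
Trait 2 (derived state '+') is shared by Alpha and Zeta — a synapomorphy uniting that clade.
Trait 3: derived state '+' in Beta, Delta, Epsilon, and Theta only — synapomorphy for {Beta, Delta, Epsilon, Theta}.
All ingroup taxa share the derived state '+' for Trait 4; it defines the ingroup but does not resolve relationships within it.
Trait 5 (derived state '+') is shared by Beta, Delta, and Epsilon — a synapomorphy uniting that clade.
Most parsimonious ingroup topology: (((Epsilon,(Delta,Beta)),Theta),(Zeta,Alpha)).
Delta and Beta form a cherry on this tree, so they are sister taxa.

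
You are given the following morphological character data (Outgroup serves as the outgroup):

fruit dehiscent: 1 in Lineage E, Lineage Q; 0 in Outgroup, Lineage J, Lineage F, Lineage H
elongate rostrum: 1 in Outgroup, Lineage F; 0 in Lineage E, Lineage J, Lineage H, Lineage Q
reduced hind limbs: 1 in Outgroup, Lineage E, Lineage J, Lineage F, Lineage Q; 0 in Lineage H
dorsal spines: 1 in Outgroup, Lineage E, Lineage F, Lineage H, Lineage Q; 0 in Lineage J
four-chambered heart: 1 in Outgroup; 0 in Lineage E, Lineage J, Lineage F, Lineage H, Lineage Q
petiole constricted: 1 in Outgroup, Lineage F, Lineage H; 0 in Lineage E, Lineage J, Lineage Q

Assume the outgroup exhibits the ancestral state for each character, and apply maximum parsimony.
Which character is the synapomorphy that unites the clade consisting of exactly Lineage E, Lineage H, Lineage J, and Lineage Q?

elongate rostrum

Character polarity is set by the outgroup: the derived state is whichever differs from the outgroup's state, so for elongate rostrum, reduced hind limbs, dorsal spines, four-chambered heart, petiole constricted the derived state is '0', and for the remaining characters it is '1'.
fruit dehiscent (derived state '1') is shared by Lineage E and Lineage Q — a synapomorphy uniting that clade.
elongate rostrum (derived state '0') is shared by Lineage E, Lineage H, Lineage J, and Lineage Q — a synapomorphy uniting that clade.
reduced hind limbs: derived state '0' in Lineage H only — an autapomorphy, so it tells us nothing about relationships among taxa.
dorsal spines: derived state '0' in Lineage J only — an autapomorphy, so it tells us nothing about relationships among taxa.
All ingroup taxa share the derived state '0' for four-chambered heart; it defines the ingroup but does not resolve relationships within it.
petiole constricted: derived state '0' in Lineage E, Lineage J, and Lineage Q only — synapomorphy for {Lineage E, Lineage J, Lineage Q}.
Most parsimonious ingroup topology: ((((Lineage E,Lineage Q),Lineage J),Lineage H),Lineage F).
The clade {Lineage E, Lineage H, Lineage J, Lineage Q} is supported by elongate rostrum: its derived state '0' occurs in exactly those taxa and in no other taxon (including the outgroup).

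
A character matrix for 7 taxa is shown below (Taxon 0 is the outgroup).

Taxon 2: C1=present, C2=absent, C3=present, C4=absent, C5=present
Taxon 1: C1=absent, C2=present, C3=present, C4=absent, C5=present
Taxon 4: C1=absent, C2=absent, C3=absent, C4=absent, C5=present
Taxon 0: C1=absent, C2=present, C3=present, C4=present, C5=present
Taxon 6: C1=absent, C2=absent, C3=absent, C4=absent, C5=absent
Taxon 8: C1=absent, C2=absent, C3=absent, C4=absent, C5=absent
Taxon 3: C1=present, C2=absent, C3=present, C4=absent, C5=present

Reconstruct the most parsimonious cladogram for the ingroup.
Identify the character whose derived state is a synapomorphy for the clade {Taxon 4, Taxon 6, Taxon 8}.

C3

Character polarity is set by the outgroup: the derived state is whichever differs from the outgroup's state, so for C2, C3, C4, C5 the derived state is 'absent', and for the remaining characters it is 'present'.
C1: derived state 'present' in Taxon 2 and Taxon 3 only — synapomorphy for {Taxon 2, Taxon 3}.
C2: derived state 'absent' in Taxon 2, Taxon 3, Taxon 4, Taxon 6, and Taxon 8 only — synapomorphy for {Taxon 2, Taxon 3, Taxon 4, Taxon 6, Taxon 8}.
C3 (derived state 'absent') is shared by Taxon 4, Taxon 6, and Taxon 8 — a synapomorphy uniting that clade.
All ingroup taxa share the derived state 'absent' for C4; it defines the ingroup but does not resolve relationships within it.
Only Taxon 6 and Taxon 8 show the derived state 'absent' for C5, supporting them as a clade.
Most parsimonious ingroup topology: (Taxon 1,((Taxon 2,Taxon 3),((Taxon 6,Taxon 8),Taxon 4))).
The clade {Taxon 4, Taxon 6, Taxon 8} is supported by C3: its derived state 'absent' occurs in exactly those taxa and in no other taxon (including the outgroup).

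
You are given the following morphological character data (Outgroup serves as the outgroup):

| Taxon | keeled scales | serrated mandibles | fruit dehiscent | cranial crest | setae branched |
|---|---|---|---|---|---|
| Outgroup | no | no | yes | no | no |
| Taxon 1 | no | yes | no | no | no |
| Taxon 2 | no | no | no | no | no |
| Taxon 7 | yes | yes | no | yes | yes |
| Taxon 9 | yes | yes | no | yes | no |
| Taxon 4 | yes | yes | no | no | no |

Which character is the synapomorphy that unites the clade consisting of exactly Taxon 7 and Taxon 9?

Character polarity is set by the outgroup: the derived state is whichever differs from the outgroup's state, so for fruit dehiscent the derived state is 'no', and for the remaining characters it is 'yes'.
Only Taxon 4, Taxon 7, and Taxon 9 show the derived state 'yes' for keeled scales, supporting them as a clade.
Only Taxon 1, Taxon 4, Taxon 7, and Taxon 9 show the derived state 'yes' for serrated mandibles, supporting them as a clade.
fruit dehiscent (derived state 'no') is shared by all ingroup taxa — unites the whole ingroup.
Only Taxon 7 and Taxon 9 show the derived state 'yes' for cranial crest, supporting them as a clade.
setae branched: derived state 'yes' in Taxon 7 only — an autapomorphy, so it tells us nothing about relationships among taxa.
Most parsimonious ingroup topology: ((Taxon 1,((Taxon 7,Taxon 9),Taxon 4)),Taxon 2).
The clade {Taxon 7, Taxon 9} is supported by cranial crest: its derived state 'yes' occurs in exactly those taxa and in no other taxon (including the outgroup).

cranial crest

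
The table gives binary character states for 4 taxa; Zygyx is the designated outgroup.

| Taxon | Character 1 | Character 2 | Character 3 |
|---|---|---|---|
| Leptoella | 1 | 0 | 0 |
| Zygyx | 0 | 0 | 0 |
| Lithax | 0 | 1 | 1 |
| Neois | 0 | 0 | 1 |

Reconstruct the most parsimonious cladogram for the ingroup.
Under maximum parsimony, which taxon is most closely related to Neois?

The outgroup has state '0' for every character, so '1' is the derived state throughout.
Character 1: derived state '1' in Leptoella only — an autapomorphy, so it tells us nothing about relationships among taxa.
Character 2 (derived state '1') is unique to Lithax (autapomorphy; uninformative for grouping).
Character 3 (derived state '1') is shared by Lithax and Neois — a synapomorphy uniting that clade.
Most parsimonious ingroup topology: (Leptoella,(Lithax,Neois)).
Neois and Lithax form a cherry on this tree, so they are sister taxa.

Lithax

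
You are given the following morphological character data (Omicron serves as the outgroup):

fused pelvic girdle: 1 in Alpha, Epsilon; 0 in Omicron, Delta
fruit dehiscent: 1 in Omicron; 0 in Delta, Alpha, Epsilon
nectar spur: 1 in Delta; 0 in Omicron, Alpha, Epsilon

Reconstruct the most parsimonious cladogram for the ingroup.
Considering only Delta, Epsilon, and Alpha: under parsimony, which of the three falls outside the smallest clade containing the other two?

Delta

Character polarity is set by the outgroup: the derived state is whichever differs from the outgroup's state, so for fruit dehiscent the derived state is '0', and for the remaining characters it is '1'.
fused pelvic girdle: derived state '1' in Alpha and Epsilon only — synapomorphy for {Alpha, Epsilon}.
fruit dehiscent (derived state '0') is shared by all ingroup taxa — unites the whole ingroup.
nectar spur: derived state '1' in Delta only — an autapomorphy, so it tells us nothing about relationships among taxa.
Most parsimonious ingroup topology: (Delta,(Alpha,Epsilon)).
Epsilon and Alpha share a more recent common ancestor with each other than either does with Delta, so Delta is the least closely related of the three.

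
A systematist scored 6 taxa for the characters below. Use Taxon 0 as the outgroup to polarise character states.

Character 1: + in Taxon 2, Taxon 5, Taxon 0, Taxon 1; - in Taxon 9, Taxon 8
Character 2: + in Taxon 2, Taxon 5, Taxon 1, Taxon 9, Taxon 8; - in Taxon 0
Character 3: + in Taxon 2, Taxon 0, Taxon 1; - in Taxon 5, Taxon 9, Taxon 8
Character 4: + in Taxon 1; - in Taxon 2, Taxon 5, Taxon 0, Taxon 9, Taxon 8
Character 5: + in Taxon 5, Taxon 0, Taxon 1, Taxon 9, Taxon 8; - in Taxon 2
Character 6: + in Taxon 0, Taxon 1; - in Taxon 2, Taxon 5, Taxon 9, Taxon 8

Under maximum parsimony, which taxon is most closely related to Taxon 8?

Character polarity is set by the outgroup: the derived state is whichever differs from the outgroup's state, so for Character 1, Character 3, Character 5, Character 6 the derived state is '-', and for the remaining characters it is '+'.
Only Taxon 8 and Taxon 9 show the derived state '-' for Character 1, supporting them as a clade.
Character 2 (derived state '+') is shared by all ingroup taxa — unites the whole ingroup.
Character 3 (derived state '-') is shared by Taxon 5, Taxon 8, and Taxon 9 — a synapomorphy uniting that clade.
Character 4 (derived state '+') is unique to Taxon 1 (autapomorphy; uninformative for grouping).
Character 5 (derived state '-') is unique to Taxon 2 (autapomorphy; uninformative for grouping).
Character 6 (derived state '-') is shared by Taxon 2, Taxon 5, Taxon 8, and Taxon 9 — a synapomorphy uniting that clade.
Most parsimonious ingroup topology: ((Taxon 2,((Taxon 9,Taxon 8),Taxon 5)),Taxon 1).
Taxon 8 and Taxon 9 form a cherry on this tree, so they are sister taxa.

Taxon 9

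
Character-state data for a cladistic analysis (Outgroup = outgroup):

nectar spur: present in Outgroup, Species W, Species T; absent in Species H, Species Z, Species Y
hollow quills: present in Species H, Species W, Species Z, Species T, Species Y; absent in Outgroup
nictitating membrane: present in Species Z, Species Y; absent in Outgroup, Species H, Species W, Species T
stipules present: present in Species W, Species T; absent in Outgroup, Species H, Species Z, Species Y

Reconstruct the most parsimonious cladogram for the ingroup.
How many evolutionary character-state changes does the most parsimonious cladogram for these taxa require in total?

Character polarity is set by the outgroup: the derived state is whichever differs from the outgroup's state, so for nectar spur the derived state is 'absent', and for the remaining characters it is 'present'.
nectar spur (derived state 'absent') is shared by Species H, Species Y, and Species Z — a synapomorphy uniting that clade.
All ingroup taxa share the derived state 'present' for hollow quills; it defines the ingroup but does not resolve relationships within it.
nictitating membrane (derived state 'present') is shared by Species Y and Species Z — a synapomorphy uniting that clade.
stipules present (derived state 'present') is shared by Species T and Species W — a synapomorphy uniting that clade.
Most parsimonious ingroup topology: ((Species H,(Species Z,Species Y)),(Species W,Species T)).
Changes per character on this tree: nectar spur: 1; hollow quills: 1; nictitating membrane: 1; stipules present: 1.
Total = 4.

4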